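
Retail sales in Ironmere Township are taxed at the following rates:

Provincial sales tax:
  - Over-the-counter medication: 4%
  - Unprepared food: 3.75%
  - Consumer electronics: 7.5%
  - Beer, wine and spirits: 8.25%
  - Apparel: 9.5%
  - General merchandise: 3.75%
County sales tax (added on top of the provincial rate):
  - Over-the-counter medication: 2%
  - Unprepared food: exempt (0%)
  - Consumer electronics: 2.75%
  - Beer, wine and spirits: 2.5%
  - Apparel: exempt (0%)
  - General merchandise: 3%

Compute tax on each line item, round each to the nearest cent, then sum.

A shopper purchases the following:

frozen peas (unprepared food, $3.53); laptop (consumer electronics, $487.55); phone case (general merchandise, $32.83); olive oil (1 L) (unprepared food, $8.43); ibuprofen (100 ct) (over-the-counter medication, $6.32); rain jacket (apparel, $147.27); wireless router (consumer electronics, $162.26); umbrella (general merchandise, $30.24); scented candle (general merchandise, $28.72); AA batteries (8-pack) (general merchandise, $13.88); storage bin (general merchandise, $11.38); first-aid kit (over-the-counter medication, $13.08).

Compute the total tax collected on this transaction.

Frozen peas $3.53: unprepared food → 3.75% + 0% county = 3.75% → $0.13
Laptop $487.55: consumer electronics → 7.5% + 2.75% county = 10.25% → $49.97
Phone case $32.83: general merchandise → 3.75% + 3% county = 6.75% → $2.22
Olive oil (1 L) $8.43: unprepared food → 3.75% + 0% county = 3.75% → $0.32
Ibuprofen (100 ct) $6.32: over-the-counter medication → 4% + 2% county = 6% → $0.38
Rain jacket $147.27: apparel → 9.5% + 0% county = 9.5% → $13.99
Wireless router $162.26: consumer electronics → 7.5% + 2.75% county = 10.25% → $16.63
Umbrella $30.24: general merchandise → 3.75% + 3% county = 6.75% → $2.04
Scented candle $28.72: general merchandise → 3.75% + 3% county = 6.75% → $1.94
AA batteries (8-pack) $13.88: general merchandise → 3.75% + 3% county = 6.75% → $0.94
Storage bin $11.38: general merchandise → 3.75% + 3% county = 6.75% → $0.77
First-aid kit $13.08: over-the-counter medication → 4% + 2% county = 6% → $0.78
Total tax = $0.13 + $49.97 + $2.22 + $0.32 + $0.38 + $13.99 + $16.63 + $2.04 + $1.94 + $0.94 + $0.77 + $0.78 = $90.11

$90.11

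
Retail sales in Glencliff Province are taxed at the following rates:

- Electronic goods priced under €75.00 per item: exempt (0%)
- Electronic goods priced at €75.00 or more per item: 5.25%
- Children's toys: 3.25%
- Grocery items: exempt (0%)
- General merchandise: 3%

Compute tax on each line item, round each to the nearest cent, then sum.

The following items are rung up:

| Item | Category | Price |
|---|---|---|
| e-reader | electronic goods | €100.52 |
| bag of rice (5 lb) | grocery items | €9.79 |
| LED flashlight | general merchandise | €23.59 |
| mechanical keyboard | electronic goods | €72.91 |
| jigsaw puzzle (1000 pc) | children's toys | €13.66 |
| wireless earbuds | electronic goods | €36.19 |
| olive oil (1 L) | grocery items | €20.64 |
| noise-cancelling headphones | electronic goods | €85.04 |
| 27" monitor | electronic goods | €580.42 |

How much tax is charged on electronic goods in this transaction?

€40.21

E-reader €100.52: electronic goods, €75.00 or more → 5.25% → €5.28
Mechanical keyboard €72.91: electronic goods, under €75.00 → 0% → €0.00
Wireless earbuds €36.19: electronic goods, under €75.00 → 0% → €0.00
Noise-cancelling headphones €85.04: electronic goods, €75.00 or more → 5.25% → €4.46
27" monitor €580.42: electronic goods, €75.00 or more → 5.25% → €30.47
Tax on electronic goods = €5.28 + €0.00 + €0.00 + €4.46 + €30.47 = €40.21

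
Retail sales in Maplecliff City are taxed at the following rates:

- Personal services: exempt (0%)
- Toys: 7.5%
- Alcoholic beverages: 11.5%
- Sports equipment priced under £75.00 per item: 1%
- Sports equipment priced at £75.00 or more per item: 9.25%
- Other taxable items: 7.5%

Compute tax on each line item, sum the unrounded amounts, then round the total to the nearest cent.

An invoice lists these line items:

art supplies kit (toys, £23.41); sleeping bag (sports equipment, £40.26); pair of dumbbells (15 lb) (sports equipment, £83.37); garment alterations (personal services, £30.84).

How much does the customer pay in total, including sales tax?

Art supplies kit £23.41: toys → 7.5% → £1.75575
Sleeping bag £40.26: sports equipment, under £75.00 → 1% → £0.4026
Pair of dumbbells (15 lb) £83.37: sports equipment, £75.00 or more → 9.25% → £7.711725
Garment alterations £30.84: personal services → 0% → £0.00
Subtotal = £177.88; unrounded tax = £9.870075 → £9.87; total due = £187.75

£187.75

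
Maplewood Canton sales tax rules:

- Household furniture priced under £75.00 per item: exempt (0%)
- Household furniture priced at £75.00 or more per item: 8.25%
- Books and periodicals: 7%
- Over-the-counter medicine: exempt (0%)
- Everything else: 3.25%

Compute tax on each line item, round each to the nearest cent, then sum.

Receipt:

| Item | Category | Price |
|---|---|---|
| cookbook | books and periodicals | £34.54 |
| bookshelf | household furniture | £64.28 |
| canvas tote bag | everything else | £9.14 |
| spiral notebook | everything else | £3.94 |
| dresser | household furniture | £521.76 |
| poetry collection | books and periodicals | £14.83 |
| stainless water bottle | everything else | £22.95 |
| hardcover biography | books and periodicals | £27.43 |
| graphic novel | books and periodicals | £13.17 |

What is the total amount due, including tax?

Cookbook £34.54: books and periodicals → 7% → £2.42
Bookshelf £64.28: household furniture, under £75.00 → 0% → £0.00
Canvas tote bag £9.14: everything else → 3.25% → £0.30
Spiral notebook £3.94: everything else → 3.25% → £0.13
Dresser £521.76: household furniture, £75.00 or more → 8.25% → £43.05
Poetry collection £14.83: books and periodicals → 7% → £1.04
Stainless water bottle £22.95: everything else → 3.25% → £0.75
Hardcover biography £27.43: books and periodicals → 7% → £1.92
Graphic novel £13.17: books and periodicals → 7% → £0.92
Subtotal = £712.04; tax = £50.53; total due = £762.57

£762.57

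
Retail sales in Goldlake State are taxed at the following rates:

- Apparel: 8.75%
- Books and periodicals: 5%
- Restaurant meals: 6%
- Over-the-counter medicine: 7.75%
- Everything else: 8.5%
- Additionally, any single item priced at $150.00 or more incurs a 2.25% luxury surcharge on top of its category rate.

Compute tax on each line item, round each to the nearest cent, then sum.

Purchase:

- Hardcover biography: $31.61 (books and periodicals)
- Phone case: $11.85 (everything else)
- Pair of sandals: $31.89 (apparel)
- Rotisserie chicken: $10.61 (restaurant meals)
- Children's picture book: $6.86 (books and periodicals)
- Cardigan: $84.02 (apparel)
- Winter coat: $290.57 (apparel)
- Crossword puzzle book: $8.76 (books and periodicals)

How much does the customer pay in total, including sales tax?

Hardcover biography $31.61: books and periodicals → 5% → $1.58
Phone case $11.85: everything else → 8.5% → $1.01
Pair of sandals $31.89: apparel → 8.75% → $2.79
Rotisserie chicken $10.61: restaurant meals → 6% → $0.64
Children's picture book $6.86: books and periodicals → 5% → $0.34
Cardigan $84.02: apparel → 8.75% → $7.35
Winter coat $290.57: apparel → 8.75% + 2.25% surcharge = 11% → $31.96
Crossword puzzle book $8.76: books and periodicals → 5% → $0.44
Subtotal = $476.17; tax = $46.11; total due = $522.28

$522.28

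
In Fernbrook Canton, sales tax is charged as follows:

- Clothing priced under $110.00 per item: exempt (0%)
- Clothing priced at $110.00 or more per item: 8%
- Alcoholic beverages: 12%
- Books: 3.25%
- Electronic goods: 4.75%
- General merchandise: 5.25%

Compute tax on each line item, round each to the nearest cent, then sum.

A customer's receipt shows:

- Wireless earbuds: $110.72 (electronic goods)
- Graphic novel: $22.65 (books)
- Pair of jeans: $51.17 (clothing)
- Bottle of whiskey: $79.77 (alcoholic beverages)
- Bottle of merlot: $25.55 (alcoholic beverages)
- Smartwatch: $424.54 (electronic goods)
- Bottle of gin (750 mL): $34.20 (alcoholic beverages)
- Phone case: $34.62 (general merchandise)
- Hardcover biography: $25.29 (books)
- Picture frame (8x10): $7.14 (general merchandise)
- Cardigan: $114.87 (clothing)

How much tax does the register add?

$55.11

Wireless earbuds $110.72: electronic goods → 4.75% → $5.26
Graphic novel $22.65: books → 3.25% → $0.74
Pair of jeans $51.17: clothing, under $110.00 → 0% → $0.00
Bottle of whiskey $79.77: alcoholic beverages → 12% → $9.57
Bottle of merlot $25.55: alcoholic beverages → 12% → $3.07
Smartwatch $424.54: electronic goods → 4.75% → $20.17
Bottle of gin (750 mL) $34.20: alcoholic beverages → 12% → $4.10
Phone case $34.62: general merchandise → 5.25% → $1.82
Hardcover biography $25.29: books → 3.25% → $0.82
Picture frame (8x10) $7.14: general merchandise → 5.25% → $0.37
Cardigan $114.87: clothing, $110.00 or more → 8% → $9.19
Total tax = $5.26 + $0.74 + $9.57 + $3.07 + $20.17 + $4.10 + $1.82 + $0.82 + $0.37 + $9.19 = $55.11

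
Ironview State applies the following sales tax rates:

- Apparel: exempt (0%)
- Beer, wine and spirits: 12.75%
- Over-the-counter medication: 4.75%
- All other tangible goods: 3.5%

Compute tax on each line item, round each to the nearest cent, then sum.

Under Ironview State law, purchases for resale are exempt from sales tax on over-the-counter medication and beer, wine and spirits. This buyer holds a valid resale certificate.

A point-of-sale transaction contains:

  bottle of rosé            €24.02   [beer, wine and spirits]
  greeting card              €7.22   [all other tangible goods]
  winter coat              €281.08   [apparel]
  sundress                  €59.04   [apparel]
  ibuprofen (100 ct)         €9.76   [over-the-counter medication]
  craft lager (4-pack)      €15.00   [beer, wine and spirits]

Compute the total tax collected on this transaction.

Bottle of rosé €24.02: beer, wine and spirits, buyer-exempt → 0% → €0.00
Greeting card €7.22: all other tangible goods → 3.5% → €0.25
Winter coat €281.08: apparel → 0% → €0.00
Sundress €59.04: apparel → 0% → €0.00
Ibuprofen (100 ct) €9.76: over-the-counter medication, buyer-exempt → 0% → €0.00
Craft lager (4-pack) €15.00: beer, wine and spirits, buyer-exempt → 0% → €0.00
Total tax = €0.25

€0.25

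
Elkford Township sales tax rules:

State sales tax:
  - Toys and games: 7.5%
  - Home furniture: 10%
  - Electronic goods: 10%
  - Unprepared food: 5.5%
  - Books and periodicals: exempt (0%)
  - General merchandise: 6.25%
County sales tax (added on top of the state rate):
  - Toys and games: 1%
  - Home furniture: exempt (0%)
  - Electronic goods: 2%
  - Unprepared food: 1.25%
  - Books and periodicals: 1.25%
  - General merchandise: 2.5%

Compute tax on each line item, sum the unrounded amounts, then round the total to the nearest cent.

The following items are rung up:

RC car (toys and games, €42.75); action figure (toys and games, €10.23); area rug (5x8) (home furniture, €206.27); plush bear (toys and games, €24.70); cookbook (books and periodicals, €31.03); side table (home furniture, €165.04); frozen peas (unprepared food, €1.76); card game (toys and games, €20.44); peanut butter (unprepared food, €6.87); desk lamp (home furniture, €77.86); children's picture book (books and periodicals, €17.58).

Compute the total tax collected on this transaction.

RC car €42.75: toys and games → 7.5% + 1% county = 8.5% → €3.63375
Action figure €10.23: toys and games → 7.5% + 1% county = 8.5% → €0.86955
Area rug (5x8) €206.27: home furniture → 10% + 0% county = 10% → €20.627
Plush bear €24.70: toys and games → 7.5% + 1% county = 8.5% → €2.0995
Cookbook €31.03: books and periodicals → 0% + 1.25% county = 1.25% → €0.387875
Side table €165.04: home furniture → 10% + 0% county = 10% → €16.504
Frozen peas €1.76: unprepared food → 5.5% + 1.25% county = 6.75% → €0.1188
Card game €20.44: toys and games → 7.5% + 1% county = 8.5% → €1.7374
Peanut butter €6.87: unprepared food → 5.5% + 1.25% county = 6.75% → €0.463725
Desk lamp €77.86: home furniture → 10% + 0% county = 10% → €7.786
Children's picture book €17.58: books and periodicals → 0% + 1.25% county = 1.25% → €0.21975
Unrounded tax sum = €54.44735 → €54.45

€54.45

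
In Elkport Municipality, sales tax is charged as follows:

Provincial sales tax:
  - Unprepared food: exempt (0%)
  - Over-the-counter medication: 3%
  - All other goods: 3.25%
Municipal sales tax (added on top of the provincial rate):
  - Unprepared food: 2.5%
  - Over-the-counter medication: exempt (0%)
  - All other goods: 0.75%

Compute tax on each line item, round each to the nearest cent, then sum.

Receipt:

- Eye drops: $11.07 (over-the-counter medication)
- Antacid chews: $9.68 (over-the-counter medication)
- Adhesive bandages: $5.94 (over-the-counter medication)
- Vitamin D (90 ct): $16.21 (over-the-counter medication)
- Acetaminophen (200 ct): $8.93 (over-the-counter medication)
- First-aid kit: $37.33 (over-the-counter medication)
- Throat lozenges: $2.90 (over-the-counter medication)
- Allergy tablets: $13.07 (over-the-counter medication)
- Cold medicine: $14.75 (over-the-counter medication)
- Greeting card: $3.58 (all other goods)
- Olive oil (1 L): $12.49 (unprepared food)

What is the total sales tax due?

Eye drops $11.07: over-the-counter medication → 3% + 0% municipal = 3% → $0.33
Antacid chews $9.68: over-the-counter medication → 3% + 0% municipal = 3% → $0.29
Adhesive bandages $5.94: over-the-counter medication → 3% + 0% municipal = 3% → $0.18
Vitamin D (90 ct) $16.21: over-the-counter medication → 3% + 0% municipal = 3% → $0.49
Acetaminophen (200 ct) $8.93: over-the-counter medication → 3% + 0% municipal = 3% → $0.27
First-aid kit $37.33: over-the-counter medication → 3% + 0% municipal = 3% → $1.12
Throat lozenges $2.90: over-the-counter medication → 3% + 0% municipal = 3% → $0.09
Allergy tablets $13.07: over-the-counter medication → 3% + 0% municipal = 3% → $0.39
Cold medicine $14.75: over-the-counter medication → 3% + 0% municipal = 3% → $0.44
Greeting card $3.58: all other goods → 3.25% + 0.75% municipal = 4% → $0.14
Olive oil (1 L) $12.49: unprepared food → 0% + 2.5% municipal = 2.5% → $0.31
Total tax = $0.33 + $0.29 + $0.18 + $0.49 + $0.27 + $1.12 + $0.09 + $0.39 + $0.44 + $0.14 + $0.31 = $4.05

$4.05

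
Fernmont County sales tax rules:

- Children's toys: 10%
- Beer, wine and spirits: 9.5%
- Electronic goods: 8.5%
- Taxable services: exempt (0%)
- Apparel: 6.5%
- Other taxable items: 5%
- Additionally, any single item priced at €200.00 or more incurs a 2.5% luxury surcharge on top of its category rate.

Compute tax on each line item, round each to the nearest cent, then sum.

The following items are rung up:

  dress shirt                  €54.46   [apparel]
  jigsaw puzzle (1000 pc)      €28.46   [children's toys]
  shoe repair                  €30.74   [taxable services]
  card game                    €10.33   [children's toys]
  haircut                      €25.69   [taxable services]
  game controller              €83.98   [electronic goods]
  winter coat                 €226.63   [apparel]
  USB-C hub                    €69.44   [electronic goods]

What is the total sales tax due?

Dress shirt €54.46: apparel → 6.5% → €3.54
Jigsaw puzzle (1000 pc) €28.46: children's toys → 10% → €2.85
Shoe repair €30.74: taxable services → 0% → €0.00
Card game €10.33: children's toys → 10% → €1.03
Haircut €25.69: taxable services → 0% → €0.00
Game controller €83.98: electronic goods → 8.5% → €7.14
Winter coat €226.63: apparel → 6.5% + 2.5% surcharge = 9% → €20.40
USB-C hub €69.44: electronic goods → 8.5% → €5.90
Total tax = €3.54 + €2.85 + €1.03 + €7.14 + €20.40 + €5.90 = €40.86

€40.86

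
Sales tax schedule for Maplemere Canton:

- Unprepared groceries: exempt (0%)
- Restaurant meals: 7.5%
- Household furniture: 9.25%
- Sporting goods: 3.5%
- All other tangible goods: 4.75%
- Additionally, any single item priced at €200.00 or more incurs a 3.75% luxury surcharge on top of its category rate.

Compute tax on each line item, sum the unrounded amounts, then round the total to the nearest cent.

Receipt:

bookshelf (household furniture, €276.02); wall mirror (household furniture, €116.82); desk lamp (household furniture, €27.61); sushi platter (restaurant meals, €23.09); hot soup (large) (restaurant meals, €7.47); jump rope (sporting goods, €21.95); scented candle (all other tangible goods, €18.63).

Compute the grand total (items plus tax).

€544.78

Bookshelf €276.02: household furniture → 9.25% + 3.75% surcharge = 13% → €35.8826
Wall mirror €116.82: household furniture → 9.25% → €10.80585
Desk lamp €27.61: household furniture → 9.25% → €2.553925
Sushi platter €23.09: restaurant meals → 7.5% → €1.73175
Hot soup (large) €7.47: restaurant meals → 7.5% → €0.56025
Jump rope €21.95: sporting goods → 3.5% → €0.76825
Scented candle €18.63: all other tangible goods → 4.75% → €0.884925
Subtotal = €491.59; unrounded tax = €53.18755 → €53.19; total due = €544.78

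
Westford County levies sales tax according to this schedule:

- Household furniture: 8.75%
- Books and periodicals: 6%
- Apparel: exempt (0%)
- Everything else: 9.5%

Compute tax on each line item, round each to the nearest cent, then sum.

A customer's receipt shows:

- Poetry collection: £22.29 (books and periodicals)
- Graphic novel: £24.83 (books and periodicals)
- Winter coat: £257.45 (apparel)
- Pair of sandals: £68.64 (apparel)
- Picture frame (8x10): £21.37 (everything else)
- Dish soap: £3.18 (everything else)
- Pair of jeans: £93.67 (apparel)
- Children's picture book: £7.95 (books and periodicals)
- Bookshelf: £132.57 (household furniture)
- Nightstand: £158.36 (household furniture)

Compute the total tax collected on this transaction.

Poetry collection £22.29: books and periodicals → 6% → £1.34
Graphic novel £24.83: books and periodicals → 6% → £1.49
Winter coat £257.45: apparel → 0% → £0.00
Pair of sandals £68.64: apparel → 0% → £0.00
Picture frame (8x10) £21.37: everything else → 9.5% → £2.03
Dish soap £3.18: everything else → 9.5% → £0.30
Pair of jeans £93.67: apparel → 0% → £0.00
Children's picture book £7.95: books and periodicals → 6% → £0.48
Bookshelf £132.57: household furniture → 8.75% → £11.60
Nightstand £158.36: household furniture → 8.75% → £13.86
Total tax = £1.34 + £1.49 + £2.03 + £0.30 + £0.48 + £11.60 + £13.86 = £31.10

£31.10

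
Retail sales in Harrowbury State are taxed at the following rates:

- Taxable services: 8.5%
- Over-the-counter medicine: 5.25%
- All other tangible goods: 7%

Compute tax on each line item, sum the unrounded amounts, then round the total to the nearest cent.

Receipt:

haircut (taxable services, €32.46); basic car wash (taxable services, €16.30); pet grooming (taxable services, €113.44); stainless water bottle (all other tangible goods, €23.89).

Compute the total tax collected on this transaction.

€15.46

Haircut €32.46: taxable services → 8.5% → €2.7591
Basic car wash €16.30: taxable services → 8.5% → €1.3855
Pet grooming €113.44: taxable services → 8.5% → €9.6424
Stainless water bottle €23.89: all other tangible goods → 7% → €1.6723
Unrounded tax sum = €15.4593 → €15.46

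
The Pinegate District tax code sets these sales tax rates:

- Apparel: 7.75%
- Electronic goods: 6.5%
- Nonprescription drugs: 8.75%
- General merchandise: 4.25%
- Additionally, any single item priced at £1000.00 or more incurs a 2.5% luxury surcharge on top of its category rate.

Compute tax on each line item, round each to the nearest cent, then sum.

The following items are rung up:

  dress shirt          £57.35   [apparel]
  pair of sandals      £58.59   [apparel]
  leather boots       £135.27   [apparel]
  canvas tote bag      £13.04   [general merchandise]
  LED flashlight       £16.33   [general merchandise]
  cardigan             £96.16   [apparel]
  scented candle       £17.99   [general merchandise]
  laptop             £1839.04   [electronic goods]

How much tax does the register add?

Dress shirt £57.35: apparel → 7.75% → £4.44
Pair of sandals £58.59: apparel → 7.75% → £4.54
Leather boots £135.27: apparel → 7.75% → £10.48
Canvas tote bag £13.04: general merchandise → 4.25% → £0.55
LED flashlight £16.33: general merchandise → 4.25% → £0.69
Cardigan £96.16: apparel → 7.75% → £7.45
Scented candle £17.99: general merchandise → 4.25% → £0.76
Laptop £1839.04: electronic goods → 6.5% + 2.5% surcharge = 9% → £165.51
Total tax = £4.44 + £4.54 + £10.48 + £0.55 + £0.69 + £7.45 + £0.76 + £165.51 = £194.42

£194.42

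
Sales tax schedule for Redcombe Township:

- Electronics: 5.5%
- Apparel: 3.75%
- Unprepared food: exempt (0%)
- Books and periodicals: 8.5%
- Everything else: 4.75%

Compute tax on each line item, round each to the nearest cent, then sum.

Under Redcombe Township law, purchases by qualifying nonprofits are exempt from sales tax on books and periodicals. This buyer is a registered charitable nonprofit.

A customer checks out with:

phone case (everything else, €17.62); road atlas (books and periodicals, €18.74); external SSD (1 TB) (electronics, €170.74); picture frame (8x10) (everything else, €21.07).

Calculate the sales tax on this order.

€11.23

Phone case €17.62: everything else → 4.75% → €0.84
Road atlas €18.74: books and periodicals, buyer-exempt → 0% → €0.00
External SSD (1 TB) €170.74: electronics → 5.5% → €9.39
Picture frame (8x10) €21.07: everything else → 4.75% → €1.00
Total tax = €0.84 + €9.39 + €1.00 = €11.23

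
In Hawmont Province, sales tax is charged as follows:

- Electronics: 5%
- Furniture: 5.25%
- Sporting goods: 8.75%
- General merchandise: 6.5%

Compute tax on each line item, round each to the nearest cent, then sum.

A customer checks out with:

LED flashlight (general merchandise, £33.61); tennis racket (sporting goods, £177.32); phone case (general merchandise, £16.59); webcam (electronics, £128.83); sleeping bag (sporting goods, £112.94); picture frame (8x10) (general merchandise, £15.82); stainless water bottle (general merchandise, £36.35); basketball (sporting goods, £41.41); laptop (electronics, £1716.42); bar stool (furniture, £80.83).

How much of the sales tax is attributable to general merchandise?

£6.65

LED flashlight £33.61: general merchandise → 6.5% → £2.18
Phone case £16.59: general merchandise → 6.5% → £1.08
Picture frame (8x10) £15.82: general merchandise → 6.5% → £1.03
Stainless water bottle £36.35: general merchandise → 6.5% → £2.36
Tax on general merchandise = £2.18 + £1.08 + £1.03 + £2.36 = £6.65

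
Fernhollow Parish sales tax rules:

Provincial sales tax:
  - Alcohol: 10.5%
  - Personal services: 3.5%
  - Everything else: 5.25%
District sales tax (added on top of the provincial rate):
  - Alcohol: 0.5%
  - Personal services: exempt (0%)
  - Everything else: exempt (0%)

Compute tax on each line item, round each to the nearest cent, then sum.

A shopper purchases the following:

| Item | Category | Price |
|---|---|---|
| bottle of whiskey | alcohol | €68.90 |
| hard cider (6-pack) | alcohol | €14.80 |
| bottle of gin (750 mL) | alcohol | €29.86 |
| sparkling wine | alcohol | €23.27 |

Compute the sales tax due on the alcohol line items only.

€15.05

Bottle of whiskey €68.90: alcohol → 10.5% + 0.5% district = 11% → €7.58
Hard cider (6-pack) €14.80: alcohol → 10.5% + 0.5% district = 11% → €1.63
Bottle of gin (750 mL) €29.86: alcohol → 10.5% + 0.5% district = 11% → €3.28
Sparkling wine €23.27: alcohol → 10.5% + 0.5% district = 11% → €2.56
Tax on alcohol = €7.58 + €1.63 + €3.28 + €2.56 = €15.05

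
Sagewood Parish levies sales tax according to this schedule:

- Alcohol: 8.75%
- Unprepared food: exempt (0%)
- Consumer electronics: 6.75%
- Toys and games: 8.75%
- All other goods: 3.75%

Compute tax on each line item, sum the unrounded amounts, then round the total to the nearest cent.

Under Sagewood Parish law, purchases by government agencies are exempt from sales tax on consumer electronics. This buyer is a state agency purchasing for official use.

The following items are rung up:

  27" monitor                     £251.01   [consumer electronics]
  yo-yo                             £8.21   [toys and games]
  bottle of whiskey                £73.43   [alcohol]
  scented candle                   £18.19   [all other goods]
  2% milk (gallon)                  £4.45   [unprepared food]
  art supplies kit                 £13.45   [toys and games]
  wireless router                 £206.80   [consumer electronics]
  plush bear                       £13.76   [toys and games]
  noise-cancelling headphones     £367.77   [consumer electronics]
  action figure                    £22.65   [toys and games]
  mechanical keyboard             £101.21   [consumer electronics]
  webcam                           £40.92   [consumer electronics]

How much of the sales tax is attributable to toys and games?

£5.08

Yo-yo £8.21: toys and games → 8.75% → £0.718375
Art supplies kit £13.45: toys and games → 8.75% → £1.176875
Plush bear £13.76: toys and games → 8.75% → £1.204
Action figure £22.65: toys and games → 8.75% → £1.981875
Tax on toys and games: unrounded sum = £5.081125 → £5.08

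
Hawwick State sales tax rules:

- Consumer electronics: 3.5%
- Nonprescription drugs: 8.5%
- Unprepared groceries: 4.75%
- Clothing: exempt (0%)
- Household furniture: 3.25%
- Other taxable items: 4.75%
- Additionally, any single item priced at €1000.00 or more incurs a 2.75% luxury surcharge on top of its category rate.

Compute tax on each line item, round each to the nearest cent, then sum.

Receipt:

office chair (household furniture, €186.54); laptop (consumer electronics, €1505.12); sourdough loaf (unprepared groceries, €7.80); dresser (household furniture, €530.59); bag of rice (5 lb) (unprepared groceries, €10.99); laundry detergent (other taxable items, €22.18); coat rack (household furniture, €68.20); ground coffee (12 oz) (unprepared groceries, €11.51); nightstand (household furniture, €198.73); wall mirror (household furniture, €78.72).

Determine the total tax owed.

€131.10

Office chair €186.54: household furniture → 3.25% → €6.06
Laptop €1505.12: consumer electronics → 3.5% + 2.75% surcharge = 6.25% → €94.07
Sourdough loaf €7.80: unprepared groceries → 4.75% → €0.37
Dresser €530.59: household furniture → 3.25% → €17.24
Bag of rice (5 lb) €10.99: unprepared groceries → 4.75% → €0.52
Laundry detergent €22.18: other taxable items → 4.75% → €1.05
Coat rack €68.20: household furniture → 3.25% → €2.22
Ground coffee (12 oz) €11.51: unprepared groceries → 4.75% → €0.55
Nightstand €198.73: household furniture → 3.25% → €6.46
Wall mirror €78.72: household furniture → 3.25% → €2.56
Total tax = €6.06 + €94.07 + €0.37 + €17.24 + €0.52 + €1.05 + €2.22 + €0.55 + €6.46 + €2.56 = €131.10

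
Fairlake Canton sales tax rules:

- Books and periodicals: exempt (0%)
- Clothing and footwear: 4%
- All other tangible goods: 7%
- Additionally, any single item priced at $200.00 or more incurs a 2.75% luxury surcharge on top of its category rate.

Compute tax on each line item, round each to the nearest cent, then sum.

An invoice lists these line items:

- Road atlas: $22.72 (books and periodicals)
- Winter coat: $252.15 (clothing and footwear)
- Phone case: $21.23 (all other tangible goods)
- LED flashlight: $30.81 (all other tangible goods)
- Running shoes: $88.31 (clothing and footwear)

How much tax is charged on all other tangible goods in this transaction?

$3.65

Phone case $21.23: all other tangible goods → 7% → $1.49
LED flashlight $30.81: all other tangible goods → 7% → $2.16
Tax on all other tangible goods = $1.49 + $2.16 = $3.65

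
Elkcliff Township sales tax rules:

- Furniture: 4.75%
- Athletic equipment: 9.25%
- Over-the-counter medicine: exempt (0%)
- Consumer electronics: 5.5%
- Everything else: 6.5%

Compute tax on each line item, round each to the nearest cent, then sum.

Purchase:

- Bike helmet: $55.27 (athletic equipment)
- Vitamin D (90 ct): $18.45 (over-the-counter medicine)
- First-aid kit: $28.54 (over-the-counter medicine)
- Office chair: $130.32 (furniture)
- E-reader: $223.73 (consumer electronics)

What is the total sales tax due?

Bike helmet $55.27: athletic equipment → 9.25% → $5.11
Vitamin D (90 ct) $18.45: over-the-counter medicine → 0% → $0.00
First-aid kit $28.54: over-the-counter medicine → 0% → $0.00
Office chair $130.32: furniture → 4.75% → $6.19
E-reader $223.73: consumer electronics → 5.5% → $12.31
Total tax = $5.11 + $6.19 + $12.31 = $23.61

$23.61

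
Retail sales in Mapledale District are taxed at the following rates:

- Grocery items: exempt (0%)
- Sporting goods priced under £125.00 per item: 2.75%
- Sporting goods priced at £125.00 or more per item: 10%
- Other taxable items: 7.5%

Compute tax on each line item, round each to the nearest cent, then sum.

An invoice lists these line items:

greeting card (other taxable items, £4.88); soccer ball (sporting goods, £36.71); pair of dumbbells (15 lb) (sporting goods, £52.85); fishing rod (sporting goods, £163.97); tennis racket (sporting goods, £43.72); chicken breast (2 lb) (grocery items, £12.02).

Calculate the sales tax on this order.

Greeting card £4.88: other taxable items → 7.5% → £0.37
Soccer ball £36.71: sporting goods, under £125.00 → 2.75% → £1.01
Pair of dumbbells (15 lb) £52.85: sporting goods, under £125.00 → 2.75% → £1.45
Fishing rod £163.97: sporting goods, £125.00 or more → 10% → £16.40
Tennis racket £43.72: sporting goods, under £125.00 → 2.75% → £1.20
Chicken breast (2 lb) £12.02: grocery items → 0% → £0.00
Total tax = £0.37 + £1.01 + £1.45 + £16.40 + £1.20 = £20.43

£20.43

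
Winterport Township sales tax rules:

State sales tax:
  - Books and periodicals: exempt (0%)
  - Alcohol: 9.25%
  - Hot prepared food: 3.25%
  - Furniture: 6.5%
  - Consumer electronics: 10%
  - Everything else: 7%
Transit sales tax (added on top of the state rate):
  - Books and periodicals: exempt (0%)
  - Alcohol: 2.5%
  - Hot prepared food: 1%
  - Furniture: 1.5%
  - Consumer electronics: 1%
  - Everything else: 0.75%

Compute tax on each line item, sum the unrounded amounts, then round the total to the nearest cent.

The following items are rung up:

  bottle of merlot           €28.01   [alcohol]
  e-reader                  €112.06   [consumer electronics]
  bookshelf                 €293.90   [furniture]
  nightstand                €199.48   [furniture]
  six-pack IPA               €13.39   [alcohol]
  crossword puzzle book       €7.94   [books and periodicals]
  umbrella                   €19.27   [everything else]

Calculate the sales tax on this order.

€58.15

Bottle of merlot €28.01: alcohol → 9.25% + 2.5% transit = 11.75% → €3.291175
E-reader €112.06: consumer electronics → 10% + 1% transit = 11% → €12.3266
Bookshelf €293.90: furniture → 6.5% + 1.5% transit = 8% → €23.512
Nightstand €199.48: furniture → 6.5% + 1.5% transit = 8% → €15.9584
Six-pack IPA €13.39: alcohol → 9.25% + 2.5% transit = 11.75% → €1.573325
Crossword puzzle book €7.94: books and periodicals → 0% + 0% transit = 0% → €0.00
Umbrella €19.27: everything else → 7% + 0.75% transit = 7.75% → €1.493425
Unrounded tax sum = €58.154925 → €58.15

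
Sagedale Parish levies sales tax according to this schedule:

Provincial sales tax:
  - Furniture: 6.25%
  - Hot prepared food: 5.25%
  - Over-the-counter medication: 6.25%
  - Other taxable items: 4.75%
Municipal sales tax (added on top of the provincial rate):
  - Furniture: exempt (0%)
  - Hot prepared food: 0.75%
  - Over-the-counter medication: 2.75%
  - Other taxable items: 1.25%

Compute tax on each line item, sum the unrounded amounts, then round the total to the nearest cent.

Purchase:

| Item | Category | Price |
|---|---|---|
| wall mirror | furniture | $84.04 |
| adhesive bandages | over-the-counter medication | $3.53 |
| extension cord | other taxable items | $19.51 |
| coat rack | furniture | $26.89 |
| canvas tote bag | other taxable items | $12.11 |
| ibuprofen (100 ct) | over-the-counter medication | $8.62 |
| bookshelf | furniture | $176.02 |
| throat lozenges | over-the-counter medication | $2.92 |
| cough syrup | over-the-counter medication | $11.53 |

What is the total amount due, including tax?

Wall mirror $84.04: furniture → 6.25% + 0% municipal = 6.25% → $5.2525
Adhesive bandages $3.53: over-the-counter medication → 6.25% + 2.75% municipal = 9% → $0.3177
Extension cord $19.51: other taxable items → 4.75% + 1.25% municipal = 6% → $1.1706
Coat rack $26.89: furniture → 6.25% + 0% municipal = 6.25% → $1.680625
Canvas tote bag $12.11: other taxable items → 4.75% + 1.25% municipal = 6% → $0.7266
Ibuprofen (100 ct) $8.62: over-the-counter medication → 6.25% + 2.75% municipal = 9% → $0.7758
Bookshelf $176.02: furniture → 6.25% + 0% municipal = 6.25% → $11.00125
Throat lozenges $2.92: over-the-counter medication → 6.25% + 2.75% municipal = 9% → $0.2628
Cough syrup $11.53: over-the-counter medication → 6.25% + 2.75% municipal = 9% → $1.0377
Subtotal = $345.17; unrounded tax = $22.225575 → $22.23; total due = $367.40

$367.40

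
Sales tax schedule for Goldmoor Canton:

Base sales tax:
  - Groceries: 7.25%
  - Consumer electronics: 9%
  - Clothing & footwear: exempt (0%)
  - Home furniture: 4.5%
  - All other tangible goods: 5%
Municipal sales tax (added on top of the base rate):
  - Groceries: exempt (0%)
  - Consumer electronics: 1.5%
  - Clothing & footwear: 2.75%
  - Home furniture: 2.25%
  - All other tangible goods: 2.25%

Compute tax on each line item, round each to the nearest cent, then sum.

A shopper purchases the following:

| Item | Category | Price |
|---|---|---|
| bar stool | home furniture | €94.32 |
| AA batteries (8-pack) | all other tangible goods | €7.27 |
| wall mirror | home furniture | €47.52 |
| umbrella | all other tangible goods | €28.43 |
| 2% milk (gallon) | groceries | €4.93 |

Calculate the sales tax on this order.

Bar stool €94.32: home furniture → 4.5% + 2.25% municipal = 6.75% → €6.37
AA batteries (8-pack) €7.27: all other tangible goods → 5% + 2.25% municipal = 7.25% → €0.53
Wall mirror €47.52: home furniture → 4.5% + 2.25% municipal = 6.75% → €3.21
Umbrella €28.43: all other tangible goods → 5% + 2.25% municipal = 7.25% → €2.06
2% milk (gallon) €4.93: groceries → 7.25% + 0% municipal = 7.25% → €0.36
Total tax = €6.37 + €0.53 + €3.21 + €2.06 + €0.36 = €12.53

€12.53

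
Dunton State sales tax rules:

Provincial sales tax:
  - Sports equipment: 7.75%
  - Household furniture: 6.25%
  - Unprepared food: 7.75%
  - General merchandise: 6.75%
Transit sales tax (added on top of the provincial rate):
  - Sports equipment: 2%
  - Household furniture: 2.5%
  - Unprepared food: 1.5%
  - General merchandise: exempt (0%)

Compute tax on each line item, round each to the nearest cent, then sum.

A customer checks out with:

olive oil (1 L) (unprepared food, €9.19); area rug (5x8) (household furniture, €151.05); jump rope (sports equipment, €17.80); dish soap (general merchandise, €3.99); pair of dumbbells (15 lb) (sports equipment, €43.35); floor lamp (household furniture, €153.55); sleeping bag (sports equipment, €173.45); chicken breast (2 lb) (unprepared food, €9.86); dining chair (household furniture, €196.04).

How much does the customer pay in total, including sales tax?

€827.00

Olive oil (1 L) €9.19: unprepared food → 7.75% + 1.5% transit = 9.25% → €0.85
Area rug (5x8) €151.05: household furniture → 6.25% + 2.5% transit = 8.75% → €13.22
Jump rope €17.80: sports equipment → 7.75% + 2% transit = 9.75% → €1.74
Dish soap €3.99: general merchandise → 6.75% + 0% transit = 6.75% → €0.27
Pair of dumbbells (15 lb) €43.35: sports equipment → 7.75% + 2% transit = 9.75% → €4.23
Floor lamp €153.55: household furniture → 6.25% + 2.5% transit = 8.75% → €13.44
Sleeping bag €173.45: sports equipment → 7.75% + 2% transit = 9.75% → €16.91
Chicken breast (2 lb) €9.86: unprepared food → 7.75% + 1.5% transit = 9.25% → €0.91
Dining chair €196.04: household furniture → 6.25% + 2.5% transit = 8.75% → €17.15
Subtotal = €758.28; tax = €68.72; total due = €827.00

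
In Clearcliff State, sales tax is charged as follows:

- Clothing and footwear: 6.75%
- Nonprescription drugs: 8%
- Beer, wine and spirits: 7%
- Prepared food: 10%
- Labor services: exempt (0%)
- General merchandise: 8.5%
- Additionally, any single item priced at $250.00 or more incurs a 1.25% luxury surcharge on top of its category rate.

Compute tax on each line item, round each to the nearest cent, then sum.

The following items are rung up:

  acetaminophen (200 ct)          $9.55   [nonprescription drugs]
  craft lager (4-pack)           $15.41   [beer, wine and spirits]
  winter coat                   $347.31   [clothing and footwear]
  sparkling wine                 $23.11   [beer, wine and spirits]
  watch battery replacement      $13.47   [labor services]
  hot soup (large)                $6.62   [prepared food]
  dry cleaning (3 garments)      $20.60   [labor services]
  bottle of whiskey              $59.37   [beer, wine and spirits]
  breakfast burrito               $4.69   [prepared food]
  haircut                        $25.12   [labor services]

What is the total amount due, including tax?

$561.78

Acetaminophen (200 ct) $9.55: nonprescription drugs → 8% → $0.76
Craft lager (4-pack) $15.41: beer, wine and spirits → 7% → $1.08
Winter coat $347.31: clothing and footwear → 6.75% + 1.25% surcharge = 8% → $27.78
Sparkling wine $23.11: beer, wine and spirits → 7% → $1.62
Watch battery replacement $13.47: labor services → 0% → $0.00
Hot soup (large) $6.62: prepared food → 10% → $0.66
Dry cleaning (3 garments) $20.60: labor services → 0% → $0.00
Bottle of whiskey $59.37: beer, wine and spirits → 7% → $4.16
Breakfast burrito $4.69: prepared food → 10% → $0.47
Haircut $25.12: labor services → 0% → $0.00
Subtotal = $525.25; tax = $36.53; total due = $561.78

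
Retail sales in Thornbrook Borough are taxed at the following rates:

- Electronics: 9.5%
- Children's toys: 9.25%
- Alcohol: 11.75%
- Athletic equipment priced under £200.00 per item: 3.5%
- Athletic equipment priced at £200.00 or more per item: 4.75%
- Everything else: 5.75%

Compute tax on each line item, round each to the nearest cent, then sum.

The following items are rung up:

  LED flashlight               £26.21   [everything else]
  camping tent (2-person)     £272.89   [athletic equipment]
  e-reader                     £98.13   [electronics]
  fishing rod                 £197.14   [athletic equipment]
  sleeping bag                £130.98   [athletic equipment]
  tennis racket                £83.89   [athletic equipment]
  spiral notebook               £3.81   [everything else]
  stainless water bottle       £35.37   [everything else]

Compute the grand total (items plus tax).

£888.88

LED flashlight £26.21: everything else → 5.75% → £1.51
Camping tent (2-person) £272.89: athletic equipment, £200.00 or more → 4.75% → £12.96
E-reader £98.13: electronics → 9.5% → £9.32
Fishing rod £197.14: athletic equipment, under £200.00 → 3.5% → £6.90
Sleeping bag £130.98: athletic equipment, under £200.00 → 3.5% → £4.58
Tennis racket £83.89: athletic equipment, under £200.00 → 3.5% → £2.94
Spiral notebook £3.81: everything else → 5.75% → £0.22
Stainless water bottle £35.37: everything else → 5.75% → £2.03
Subtotal = £848.42; tax = £40.46; total due = £888.88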